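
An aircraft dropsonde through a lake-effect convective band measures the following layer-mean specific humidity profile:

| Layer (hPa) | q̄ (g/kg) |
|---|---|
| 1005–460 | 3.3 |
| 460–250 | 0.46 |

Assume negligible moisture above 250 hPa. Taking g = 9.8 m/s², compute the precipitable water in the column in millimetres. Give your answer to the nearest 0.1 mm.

Precipitable water is the column-integrated vapour mass per unit area: PW = (1/g) Σ q̄ Δp, with q in kg/kg and Δp in Pa (1 kg/m² of water = 1 mm).
Layer 1005–460 hPa: Δp = 545 hPa = 54500 Pa, q̄ = 0.0033 kg/kg → 0.0033 × 54500 / 9.8 = 18.35 mm
Layer 460–250 hPa: Δp = 210 hPa = 21000 Pa, q̄ = 0.00046 kg/kg → 0.00046 × 21000 / 9.8 = 0.99 mm
PW = 18.35 + 0.99 = 19.34 ≈ 19.3 mm.

PW ≈ 19.3 mm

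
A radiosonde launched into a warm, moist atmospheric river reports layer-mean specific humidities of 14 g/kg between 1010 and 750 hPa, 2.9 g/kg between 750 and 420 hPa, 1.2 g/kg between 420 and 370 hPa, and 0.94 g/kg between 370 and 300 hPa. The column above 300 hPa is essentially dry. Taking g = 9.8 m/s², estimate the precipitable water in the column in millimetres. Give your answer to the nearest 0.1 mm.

Precipitable water is the column-integrated vapour mass per unit area: PW = (1/g) Σ q̄ Δp, with q in kg/kg and Δp in Pa (1 kg/m² of water = 1 mm).
Layer 1010–750 hPa: Δp = 260 hPa = 26000 Pa, q̄ = 0.014 kg/kg → 0.014 × 26000 / 9.8 = 37.14 mm
Layer 750–420 hPa: Δp = 330 hPa = 33000 Pa, q̄ = 0.0029 kg/kg → 0.0029 × 33000 / 9.8 = 9.77 mm
Layer 420–370 hPa: Δp = 50 hPa = 5000 Pa, q̄ = 0.0012 kg/kg → 0.0012 × 5000 / 9.8 = 0.61 mm
Layer 370–300 hPa: Δp = 70 hPa = 7000 Pa, q̄ = 0.00094 kg/kg → 0.00094 × 7000 / 9.8 = 0.67 mm
PW = 37.14 + 9.77 + 0.61 + 0.67 = 48.19 ≈ 48.2 mm.

PW ≈ 48.2 mm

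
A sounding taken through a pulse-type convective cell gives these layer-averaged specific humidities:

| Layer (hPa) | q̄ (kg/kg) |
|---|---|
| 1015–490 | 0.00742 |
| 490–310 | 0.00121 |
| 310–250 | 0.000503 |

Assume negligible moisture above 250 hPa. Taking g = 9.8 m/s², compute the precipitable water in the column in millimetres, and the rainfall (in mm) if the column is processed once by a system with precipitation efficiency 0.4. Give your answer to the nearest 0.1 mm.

PW ≈ 42.3 mm; rainfall ≈ 16.9 mm

Precipitable water is the column-integrated vapour mass per unit area: PW = (1/g) Σ q̄ Δp, with q in kg/kg and Δp in Pa (1 kg/m² of water = 1 mm).
Layer 1015–490 hPa: Δp = 525 hPa = 52500 Pa, q̄ = 0.00742 kg/kg → 0.00742 × 52500 / 9.8 = 39.75 mm
Layer 490–310 hPa: Δp = 180 hPa = 18000 Pa, q̄ = 0.00121 kg/kg → 0.00121 × 18000 / 9.8 = 2.22 mm
Layer 310–250 hPa: Δp = 60 hPa = 6000 Pa, q̄ = 0.000503 kg/kg → 0.000503 × 6000 / 9.8 = 0.31 mm
PW = 39.75 + 2.22 + 0.31 = 42.28 ≈ 42.3 mm.
Rainfall = ε × PW = 0.4 × 42.3 = 16.9 mm.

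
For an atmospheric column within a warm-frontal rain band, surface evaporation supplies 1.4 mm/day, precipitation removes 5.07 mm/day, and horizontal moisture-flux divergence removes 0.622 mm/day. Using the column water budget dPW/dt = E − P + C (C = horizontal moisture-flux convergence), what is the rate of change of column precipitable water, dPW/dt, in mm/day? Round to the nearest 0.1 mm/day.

dPW/dt = E − P + C = 1.4 − 5.07 + (-0.622) = -4.3 mm/day.

dPW/dt ≈ -4.3 mm/day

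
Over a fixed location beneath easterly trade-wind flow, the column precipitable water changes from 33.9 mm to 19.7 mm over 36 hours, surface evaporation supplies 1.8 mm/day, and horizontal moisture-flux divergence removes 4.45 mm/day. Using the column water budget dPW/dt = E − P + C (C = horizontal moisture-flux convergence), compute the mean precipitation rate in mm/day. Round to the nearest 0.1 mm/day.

dPW/dt = (19.7 − 33.9) mm / (36/24 day) = -9.467 mm/day.
P = E + C − dPW/dt = 1.8 + (-4.45) − (-9.467) = 6.8 mm/day.

P ≈ 6.8 mm/day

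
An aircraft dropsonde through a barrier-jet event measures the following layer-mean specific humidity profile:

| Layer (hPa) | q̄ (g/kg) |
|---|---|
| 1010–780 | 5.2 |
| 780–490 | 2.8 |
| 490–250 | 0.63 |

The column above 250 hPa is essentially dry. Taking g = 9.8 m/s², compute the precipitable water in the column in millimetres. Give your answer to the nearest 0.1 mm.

Precipitable water is the column-integrated vapour mass per unit area: PW = (1/g) Σ q̄ Δp, with q in kg/kg and Δp in Pa (1 kg/m² of water = 1 mm).
Layer 1010–780 hPa: Δp = 230 hPa = 23000 Pa, q̄ = 0.0052 kg/kg → 0.0052 × 23000 / 9.8 = 12.20 mm
Layer 780–490 hPa: Δp = 290 hPa = 29000 Pa, q̄ = 0.0028 kg/kg → 0.0028 × 29000 / 9.8 = 8.29 mm
Layer 490–250 hPa: Δp = 240 hPa = 24000 Pa, q̄ = 0.00063 kg/kg → 0.00063 × 24000 / 9.8 = 1.54 mm
PW = 12.20 + 8.29 + 1.54 = 22.03 ≈ 22.0 mm.

PW ≈ 22.0 mm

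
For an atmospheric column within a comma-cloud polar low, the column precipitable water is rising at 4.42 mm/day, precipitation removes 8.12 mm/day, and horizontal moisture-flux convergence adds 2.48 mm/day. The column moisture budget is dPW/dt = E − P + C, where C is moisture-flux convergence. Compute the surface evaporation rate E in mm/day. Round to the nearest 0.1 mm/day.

E ≈ 10.1 mm/day

dPW/dt = +4.42 mm/day.
E = dPW/dt + P − C = (+4.42) + 8.12 − (2.48) = 10.1 mm/day.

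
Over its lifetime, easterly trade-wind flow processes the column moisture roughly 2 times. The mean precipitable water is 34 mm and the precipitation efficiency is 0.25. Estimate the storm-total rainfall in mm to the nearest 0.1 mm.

rainfall ≈ 17.0 mm

Each cycle deposits ε × PW = 0.25 × 34 = 8.5 mm.
Over 2 cycles: 2 × 8.5 = 17.0 mm.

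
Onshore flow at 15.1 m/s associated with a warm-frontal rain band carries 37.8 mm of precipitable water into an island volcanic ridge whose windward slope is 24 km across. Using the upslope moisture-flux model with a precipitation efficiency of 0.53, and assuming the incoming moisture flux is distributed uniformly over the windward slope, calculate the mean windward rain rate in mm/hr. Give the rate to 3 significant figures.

R ≈ 45.4 mm/hr

Incoming column moisture flux per unit ridge length: F = V × PW = 15.1 × 37.8 = 570.78 mm·m/s.
Spread over the 24 km slope with efficiency ε = 0.53: R = ε·F/W = 0.53 × 570.78 / 24000 m = 1.260e-02 mm/s.
R = 1.260e-02 × 3600 = 45.4 mm/hr.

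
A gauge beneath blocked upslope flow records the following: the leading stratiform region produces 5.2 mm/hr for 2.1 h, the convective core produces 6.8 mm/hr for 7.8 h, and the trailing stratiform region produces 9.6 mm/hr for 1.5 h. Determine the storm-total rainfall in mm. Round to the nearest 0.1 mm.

total ≈ 78.4 mm

Total = Σ Rᵢ Δtᵢ = 5.2 × 2.1 + 6.8 × 7.8 + 9.6 × 1.5
      = 10.92 + 53.04 + 14.4 = 78.4 mm.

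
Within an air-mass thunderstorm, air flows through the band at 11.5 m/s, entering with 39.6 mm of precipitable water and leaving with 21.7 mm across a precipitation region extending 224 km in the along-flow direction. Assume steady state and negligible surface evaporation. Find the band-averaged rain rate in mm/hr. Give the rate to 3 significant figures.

R ≈ 3.31 mm/hr

Column moisture flux per unit crosswind length is F = V × PW.
Inflow: F_in = 11.5 × 39.6 = 455.4 mm·m/s
Outflow: F_out = 11.5 × 21.7 = 249.55 mm·m/s
Steady-state rate R = (F_in − F_out)/L = (455.4 − 249.55) / 224000 m = 9.190e-04 mm/s.
R = 9.190e-04 × 3600 = 3.31 mm/hr.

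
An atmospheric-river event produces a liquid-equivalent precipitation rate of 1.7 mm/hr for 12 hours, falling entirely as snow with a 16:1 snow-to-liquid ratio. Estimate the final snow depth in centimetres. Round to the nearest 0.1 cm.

Liquid-equivalent depth = 1.7 × 12 = 20.4 mm.
Snow depth = 20.4 mm × 16 = 326.4 mm = 32.6 cm.

snow depth ≈ 32.6 cm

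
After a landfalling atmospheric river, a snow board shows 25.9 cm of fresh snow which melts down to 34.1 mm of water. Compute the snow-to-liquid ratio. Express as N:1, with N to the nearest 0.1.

ratio ≈ 7.6

Ratio = snow depth / SWE = 259 mm / 34.1 mm = 7.6, i.e. 7.6:1.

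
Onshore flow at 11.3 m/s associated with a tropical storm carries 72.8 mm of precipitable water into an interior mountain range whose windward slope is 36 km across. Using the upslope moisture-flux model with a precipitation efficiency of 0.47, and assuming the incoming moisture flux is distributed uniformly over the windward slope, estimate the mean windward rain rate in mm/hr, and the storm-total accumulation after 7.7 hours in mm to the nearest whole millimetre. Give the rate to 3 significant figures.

Incoming column moisture flux per unit ridge length: F = V × PW = 11.3 × 72.8 = 822.64 mm·m/s.
Spread over the 36 km slope with efficiency ε = 0.47: R = ε·F/W = 0.47 × 822.64 / 36000 m = 1.074e-02 mm/s.
R = 1.074e-02 × 3600 = 38.7 mm/hr.
Over 7.7 h: total = 38.7 × 7.7 = 297.99 ≈ 298 mm.

R ≈ 38.7 mm/hr; total ≈ 298 mm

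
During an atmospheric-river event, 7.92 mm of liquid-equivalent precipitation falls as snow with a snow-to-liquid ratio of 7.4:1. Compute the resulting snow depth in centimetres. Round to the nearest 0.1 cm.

Snow depth = liquid × ratio = 7.92 mm × 7.4 = 58.608 mm = 5.9 cm.

snow depth ≈ 5.9 cm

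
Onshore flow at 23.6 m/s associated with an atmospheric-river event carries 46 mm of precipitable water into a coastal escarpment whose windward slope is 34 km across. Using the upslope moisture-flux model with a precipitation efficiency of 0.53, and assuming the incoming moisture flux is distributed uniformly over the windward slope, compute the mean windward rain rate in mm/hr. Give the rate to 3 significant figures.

Incoming column moisture flux per unit ridge length: F = V × PW = 23.6 × 46 = 1085.6 mm·m/s.
Spread over the 34 km slope with efficiency ε = 0.53: R = ε·F/W = 0.53 × 1085.6 / 34000 m = 1.692e-02 mm/s.
R = 1.692e-02 × 3600 = 60.9 mm/hr.

R ≈ 60.9 mm/hr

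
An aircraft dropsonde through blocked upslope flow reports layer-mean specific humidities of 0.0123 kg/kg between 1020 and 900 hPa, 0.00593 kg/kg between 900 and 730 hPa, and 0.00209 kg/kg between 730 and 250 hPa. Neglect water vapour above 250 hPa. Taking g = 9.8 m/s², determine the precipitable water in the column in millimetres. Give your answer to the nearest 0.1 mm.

PW ≈ 35.6 mm

Precipitable water is the column-integrated vapour mass per unit area: PW = (1/g) Σ q̄ Δp, with q in kg/kg and Δp in Pa (1 kg/m² of water = 1 mm).
Layer 1020–900 hPa: Δp = 120 hPa = 12000 Pa, q̄ = 0.0123 kg/kg → 0.0123 × 12000 / 9.8 = 15.06 mm
Layer 900–730 hPa: Δp = 170 hPa = 17000 Pa, q̄ = 0.00593 kg/kg → 0.00593 × 17000 / 9.8 = 10.29 mm
Layer 730–250 hPa: Δp = 480 hPa = 48000 Pa, q̄ = 0.00209 kg/kg → 0.00209 × 48000 / 9.8 = 10.24 mm
PW = 15.06 + 10.29 + 10.24 = 35.59 ≈ 35.6 mm.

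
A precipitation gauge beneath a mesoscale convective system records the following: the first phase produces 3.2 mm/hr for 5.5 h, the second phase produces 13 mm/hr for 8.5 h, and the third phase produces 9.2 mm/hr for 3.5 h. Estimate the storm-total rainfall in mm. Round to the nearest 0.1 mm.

total ≈ 160.3 mm

Total = Σ Rᵢ Δtᵢ = 3.2 × 5.5 + 13 × 8.5 + 9.2 × 3.5
      = 17.6 + 110.5 + 32.2 = 160.3 mm.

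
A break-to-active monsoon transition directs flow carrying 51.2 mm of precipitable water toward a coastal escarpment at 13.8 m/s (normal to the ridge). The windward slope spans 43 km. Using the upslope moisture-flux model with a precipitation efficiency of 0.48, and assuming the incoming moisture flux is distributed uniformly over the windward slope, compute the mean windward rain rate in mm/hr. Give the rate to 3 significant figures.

R ≈ 28.4 mm/hr

Incoming column moisture flux per unit ridge length: F = V × PW = 13.8 × 51.2 = 706.56 mm·m/s.
Spread over the 43 km slope with efficiency ε = 0.48: R = ε·F/W = 0.48 × 706.56 / 43000 m = 7.887e-03 mm/s.
R = 7.887e-03 × 3600 = 28.4 mm/hr.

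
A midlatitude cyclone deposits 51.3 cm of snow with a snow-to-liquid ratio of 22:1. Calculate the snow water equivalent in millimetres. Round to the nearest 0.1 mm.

SWE ≈ 23.3 mm

SWE = snow depth / ratio = 51.3 cm / 22 = 2.332 cm = 23.3 mm.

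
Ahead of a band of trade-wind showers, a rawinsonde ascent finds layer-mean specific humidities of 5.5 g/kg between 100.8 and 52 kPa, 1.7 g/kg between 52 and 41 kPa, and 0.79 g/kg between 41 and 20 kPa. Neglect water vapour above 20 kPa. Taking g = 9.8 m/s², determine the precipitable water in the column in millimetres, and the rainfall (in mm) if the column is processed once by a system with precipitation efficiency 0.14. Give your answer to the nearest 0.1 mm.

Precipitable water is the column-integrated vapour mass per unit area: PW = (1/g) Σ q̄ Δp, with q in kg/kg and Δp in Pa (1 kg/m² of water = 1 mm).
Layer 100.8–52 kPa: Δp = 488 hPa = 48800 Pa, q̄ = 0.0055 kg/kg → 0.0055 × 48800 / 9.8 = 27.39 mm
Layer 52–41 kPa: Δp = 110 hPa = 11000 Pa, q̄ = 0.0017 kg/kg → 0.0017 × 11000 / 9.8 = 1.91 mm
Layer 41–20 kPa: Δp = 210 hPa = 21000 Pa, q̄ = 0.00079 kg/kg → 0.00079 × 21000 / 9.8 = 1.69 mm
PW = 27.39 + 1.91 + 1.69 = 30.99 ≈ 31.0 mm.
Rainfall = ε × PW = 0.14 × 31.0 = 4.3 mm.

PW ≈ 31.0 mm; rainfall ≈ 4.3 mm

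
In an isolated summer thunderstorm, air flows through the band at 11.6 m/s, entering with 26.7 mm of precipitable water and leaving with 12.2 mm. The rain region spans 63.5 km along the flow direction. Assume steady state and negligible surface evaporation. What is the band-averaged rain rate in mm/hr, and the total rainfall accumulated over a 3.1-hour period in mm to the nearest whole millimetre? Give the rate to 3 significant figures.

Column moisture flux per unit crosswind length is F = V × PW.
Inflow: F_in = 11.6 × 26.7 = 309.72 mm·m/s
Outflow: F_out = 11.6 × 12.2 = 141.52 mm·m/s
Steady-state rate R = (F_in − F_out)/L = (309.72 − 141.52) / 63500 m = 2.649e-03 mm/s.
R = 2.649e-03 × 3600 = 9.54 mm/hr.
Over 3.1 h: total = 9.54 × 3.1 = 29.574 ≈ 30 mm.

R ≈ 9.54 mm/hr; total ≈ 30 mm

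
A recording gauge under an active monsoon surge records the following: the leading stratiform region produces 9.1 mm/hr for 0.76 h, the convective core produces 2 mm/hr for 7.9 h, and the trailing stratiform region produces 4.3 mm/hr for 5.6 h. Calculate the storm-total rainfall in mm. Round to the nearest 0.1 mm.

total ≈ 46.8 mm

Total = Σ Rᵢ Δtᵢ = 9.1 × 0.76 + 2 × 7.9 + 4.3 × 5.6
      = 6.916 + 15.8 + 24.08 = 46.8 mm.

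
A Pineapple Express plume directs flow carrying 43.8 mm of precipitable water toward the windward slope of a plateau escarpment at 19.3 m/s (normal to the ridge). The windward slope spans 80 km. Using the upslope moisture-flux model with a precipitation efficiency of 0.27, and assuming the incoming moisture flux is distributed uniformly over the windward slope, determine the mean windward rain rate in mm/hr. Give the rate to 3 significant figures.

Incoming column moisture flux per unit ridge length: F = V × PW = 19.3 × 43.8 = 845.34 mm·m/s.
Spread over the 80 km slope with efficiency ε = 0.27: R = ε·F/W = 0.27 × 845.34 / 80000 m = 2.853e-03 mm/s.
R = 2.853e-03 × 3600 = 10.3 mm/hr.

R ≈ 10.3 mm/hr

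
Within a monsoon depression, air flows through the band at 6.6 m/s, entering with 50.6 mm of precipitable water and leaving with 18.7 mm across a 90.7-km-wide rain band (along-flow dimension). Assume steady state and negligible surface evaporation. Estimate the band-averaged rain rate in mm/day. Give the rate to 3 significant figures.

Column moisture flux per unit crosswind length is F = V × PW.
Inflow: F_in = 6.6 × 50.6 = 333.96 mm·m/s
Outflow: F_out = 6.6 × 18.7 = 123.42 mm·m/s
Steady-state rate R = (F_in − F_out)/L = (333.96 − 123.42) / 90700 m = 2.321e-03 mm/s.
R = 2.321e-03 × 3600 × 24 = 201 mm/day.

R ≈ 201 mm/day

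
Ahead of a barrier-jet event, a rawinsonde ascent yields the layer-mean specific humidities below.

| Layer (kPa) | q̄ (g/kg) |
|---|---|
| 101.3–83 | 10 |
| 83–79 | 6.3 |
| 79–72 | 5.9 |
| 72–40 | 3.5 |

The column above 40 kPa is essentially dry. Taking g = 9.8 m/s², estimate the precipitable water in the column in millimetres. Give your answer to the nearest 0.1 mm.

PW ≈ 36.9 mm

Precipitable water is the column-integrated vapour mass per unit area: PW = (1/g) Σ q̄ Δp, with q in kg/kg and Δp in Pa (1 kg/m² of water = 1 mm).
Layer 101.3–83 kPa: Δp = 183 hPa = 18300 Pa, q̄ = 0.01 kg/kg → 0.01 × 18300 / 9.8 = 18.67 mm
Layer 83–79 kPa: Δp = 40 hPa = 4000 Pa, q̄ = 0.0063 kg/kg → 0.0063 × 4000 / 9.8 = 2.57 mm
Layer 79–72 kPa: Δp = 70 hPa = 7000 Pa, q̄ = 0.0059 kg/kg → 0.0059 × 7000 / 9.8 = 4.21 mm
Layer 72–40 kPa: Δp = 320 hPa = 32000 Pa, q̄ = 0.0035 kg/kg → 0.0035 × 32000 / 9.8 = 11.43 mm
PW = 18.67 + 2.57 + 4.21 + 11.43 = 36.88 ≈ 36.9 mm.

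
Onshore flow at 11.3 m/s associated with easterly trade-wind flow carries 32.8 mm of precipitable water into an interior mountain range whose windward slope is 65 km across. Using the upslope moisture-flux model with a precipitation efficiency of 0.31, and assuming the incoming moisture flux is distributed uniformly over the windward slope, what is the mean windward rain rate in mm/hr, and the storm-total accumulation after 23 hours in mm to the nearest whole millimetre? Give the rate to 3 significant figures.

Incoming column moisture flux per unit ridge length: F = V × PW = 11.3 × 32.8 = 370.64 mm·m/s.
Spread over the 65 km slope with efficiency ε = 0.31: R = ε·F/W = 0.31 × 370.64 / 65000 m = 1.768e-03 mm/s.
R = 1.768e-03 × 3600 = 6.36 mm/hr.
Over 23 h: total = 6.36 × 23 = 146.28 ≈ 146 mm.

R ≈ 6.36 mm/hr; total ≈ 146 mm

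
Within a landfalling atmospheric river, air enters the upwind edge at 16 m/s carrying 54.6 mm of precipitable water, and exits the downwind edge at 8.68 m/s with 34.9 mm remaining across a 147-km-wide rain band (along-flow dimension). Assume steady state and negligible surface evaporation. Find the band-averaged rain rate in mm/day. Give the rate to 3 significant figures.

R ≈ 335 mm/day

Column moisture flux per unit crosswind length is F = V × PW.
Inflow: F_in = 16 × 54.6 = 873.6 mm·m/s
Outflow: F_out = 8.68 × 34.9 = 302.932 mm·m/s
Steady-state rate R = (F_in − F_out)/L = (873.6 − 302.932) / 147000 m = 3.882e-03 mm/s.
R = 3.882e-03 × 3600 × 24 = 335 mm/day.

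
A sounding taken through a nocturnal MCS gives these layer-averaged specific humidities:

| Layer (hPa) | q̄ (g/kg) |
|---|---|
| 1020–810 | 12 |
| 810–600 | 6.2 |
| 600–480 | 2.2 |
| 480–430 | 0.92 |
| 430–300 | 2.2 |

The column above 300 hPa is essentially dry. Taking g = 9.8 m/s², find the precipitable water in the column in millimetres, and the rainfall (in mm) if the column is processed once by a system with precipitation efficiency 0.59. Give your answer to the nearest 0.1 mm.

PW ≈ 45.1 mm; rainfall ≈ 26.6 mm

Precipitable water is the column-integrated vapour mass per unit area: PW = (1/g) Σ q̄ Δp, with q in kg/kg and Δp in Pa (1 kg/m² of water = 1 mm).
Layer 1020–810 hPa: Δp = 210 hPa = 21000 Pa, q̄ = 0.012 kg/kg → 0.012 × 21000 / 9.8 = 25.71 mm
Layer 810–600 hPa: Δp = 210 hPa = 21000 Pa, q̄ = 0.0062 kg/kg → 0.0062 × 21000 / 9.8 = 13.29 mm
Layer 600–480 hPa: Δp = 120 hPa = 12000 Pa, q̄ = 0.0022 kg/kg → 0.0022 × 12000 / 9.8 = 2.69 mm
Layer 480–430 hPa: Δp = 50 hPa = 5000 Pa, q̄ = 0.00092 kg/kg → 0.00092 × 5000 / 9.8 = 0.47 mm
Layer 430–300 hPa: Δp = 130 hPa = 13000 Pa, q̄ = 0.0022 kg/kg → 0.0022 × 13000 / 9.8 = 2.92 mm
PW = 25.71 + 13.29 + 2.69 + 0.47 + 2.92 = 45.08 ≈ 45.1 mm.
Rainfall = ε × PW = 0.59 × 45.1 = 26.6 mm.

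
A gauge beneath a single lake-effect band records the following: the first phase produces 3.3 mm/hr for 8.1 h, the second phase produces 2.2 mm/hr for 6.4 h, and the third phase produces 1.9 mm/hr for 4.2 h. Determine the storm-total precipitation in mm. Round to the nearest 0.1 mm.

total ≈ 48.8 mm

Total = Σ Rᵢ Δtᵢ = 3.3 × 8.1 + 2.2 × 6.4 + 1.9 × 4.2
      = 26.73 + 14.08 + 7.98 = 48.8 mm.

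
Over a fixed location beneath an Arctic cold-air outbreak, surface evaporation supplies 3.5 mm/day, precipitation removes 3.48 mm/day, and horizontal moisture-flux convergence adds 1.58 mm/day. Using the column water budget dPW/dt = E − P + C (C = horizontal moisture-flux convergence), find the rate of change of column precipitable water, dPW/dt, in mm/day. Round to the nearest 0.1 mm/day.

dPW/dt = E − P + C = 3.5 − 3.48 + (1.58) = 1.6 mm/day.

dPW/dt ≈ 1.6 mm/day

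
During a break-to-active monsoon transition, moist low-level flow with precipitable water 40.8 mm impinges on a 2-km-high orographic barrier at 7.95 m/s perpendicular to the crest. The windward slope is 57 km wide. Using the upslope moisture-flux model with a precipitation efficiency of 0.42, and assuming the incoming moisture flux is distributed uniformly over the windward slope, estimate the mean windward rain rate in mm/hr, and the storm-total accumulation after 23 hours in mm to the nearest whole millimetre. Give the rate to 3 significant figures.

R ≈ 8.60 mm/hr; total ≈ 198 mm

Incoming column moisture flux per unit ridge length: F = V × PW = 7.95 × 40.8 = 324.36 mm·m/s.
Spread over the 57 km slope with efficiency ε = 0.42: R = ε·F/W = 0.42 × 324.36 / 57000 m = 2.390e-03 mm/s.
R = 2.390e-03 × 3600 = 8.60 mm/hr.
Over 23 h: total = 8.60 × 23 = 197.8 ≈ 198 mm.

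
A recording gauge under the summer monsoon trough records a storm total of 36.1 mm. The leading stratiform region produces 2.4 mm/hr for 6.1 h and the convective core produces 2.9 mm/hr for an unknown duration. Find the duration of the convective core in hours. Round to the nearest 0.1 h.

Known phases: 2.4 × 6.1 = 14.64 mm.
Remaining depth = 36.1 − 14.64 = 21.46 mm.
Duration = 21.46 / 2.9 = 7.4 h.

duration ≈ 7.4 h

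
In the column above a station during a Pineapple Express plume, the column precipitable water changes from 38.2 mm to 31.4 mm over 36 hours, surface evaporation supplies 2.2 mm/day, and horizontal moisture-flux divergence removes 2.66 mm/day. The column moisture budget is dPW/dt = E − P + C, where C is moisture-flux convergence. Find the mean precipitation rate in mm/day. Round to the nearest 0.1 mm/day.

dPW/dt = (31.4 − 38.2) mm / (36/24 day) = -4.533 mm/day.
P = E + C − dPW/dt = 2.2 + (-2.66) − (-4.533) = 4.1 mm/day.

P ≈ 4.1 mm/day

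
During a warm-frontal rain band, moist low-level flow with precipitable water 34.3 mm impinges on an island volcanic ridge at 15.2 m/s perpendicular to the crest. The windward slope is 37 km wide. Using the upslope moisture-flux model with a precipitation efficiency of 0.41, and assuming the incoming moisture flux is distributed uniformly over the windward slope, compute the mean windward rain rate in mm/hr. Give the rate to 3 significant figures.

Incoming column moisture flux per unit ridge length: F = V × PW = 15.2 × 34.3 = 521.36 mm·m/s.
Spread over the 37 km slope with efficiency ε = 0.41: R = ε·F/W = 0.41 × 521.36 / 37000 m = 5.777e-03 mm/s.
R = 5.777e-03 × 3600 = 20.8 mm/hr.

R ≈ 20.8 mm/hr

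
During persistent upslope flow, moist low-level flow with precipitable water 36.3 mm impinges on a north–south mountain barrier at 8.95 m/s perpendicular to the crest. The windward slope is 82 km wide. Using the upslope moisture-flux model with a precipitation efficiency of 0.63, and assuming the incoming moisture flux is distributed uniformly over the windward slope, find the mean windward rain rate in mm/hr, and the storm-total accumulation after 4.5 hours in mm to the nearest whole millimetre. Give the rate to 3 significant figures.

R ≈ 8.99 mm/hr; total ≈ 40 mm

Incoming column moisture flux per unit ridge length: F = V × PW = 8.95 × 36.3 = 324.885 mm·m/s.
Spread over the 82 km slope with efficiency ε = 0.63: R = ε·F/W = 0.63 × 324.885 / 82000 m = 2.496e-03 mm/s.
R = 2.496e-03 × 3600 = 8.99 mm/hr.
Over 4.5 h: total = 8.99 × 4.5 = 40.455 ≈ 40 mm.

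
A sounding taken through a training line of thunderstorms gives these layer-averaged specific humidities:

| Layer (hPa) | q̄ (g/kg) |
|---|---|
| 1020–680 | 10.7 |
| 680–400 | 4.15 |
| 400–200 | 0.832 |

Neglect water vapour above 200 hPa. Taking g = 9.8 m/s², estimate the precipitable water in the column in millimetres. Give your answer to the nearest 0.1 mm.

Precipitable water is the column-integrated vapour mass per unit area: PW = (1/g) Σ q̄ Δp, with q in kg/kg and Δp in Pa (1 kg/m² of water = 1 mm).
Layer 1020–680 hPa: Δp = 340 hPa = 34000 Pa, q̄ = 0.0107 kg/kg → 0.0107 × 34000 / 9.8 = 37.12 mm
Layer 680–400 hPa: Δp = 280 hPa = 28000 Pa, q̄ = 0.00415 kg/kg → 0.00415 × 28000 / 9.8 = 11.86 mm
Layer 400–200 hPa: Δp = 200 hPa = 20000 Pa, q̄ = 0.000832 kg/kg → 0.000832 × 20000 / 9.8 = 1.70 mm
PW = 37.12 + 11.86 + 1.70 = 50.68 ≈ 50.7 mm.

PW ≈ 50.7 mm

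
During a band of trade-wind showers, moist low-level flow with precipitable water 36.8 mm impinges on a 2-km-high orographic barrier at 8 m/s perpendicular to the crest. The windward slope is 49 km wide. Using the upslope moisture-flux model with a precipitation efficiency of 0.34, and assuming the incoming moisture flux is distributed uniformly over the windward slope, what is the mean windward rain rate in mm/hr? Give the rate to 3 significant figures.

R ≈ 7.35 mm/hr

Incoming column moisture flux per unit ridge length: F = V × PW = 8 × 36.8 = 294.4 mm·m/s.
Spread over the 49 km slope with efficiency ε = 0.34: R = ε·F/W = 0.34 × 294.4 / 49000 m = 2.043e-03 mm/s.
R = 2.043e-03 × 3600 = 7.35 mm/hr.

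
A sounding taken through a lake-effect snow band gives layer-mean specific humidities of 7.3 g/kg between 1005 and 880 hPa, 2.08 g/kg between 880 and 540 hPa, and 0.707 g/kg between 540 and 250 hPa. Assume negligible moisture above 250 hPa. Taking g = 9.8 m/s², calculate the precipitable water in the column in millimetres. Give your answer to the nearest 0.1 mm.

Precipitable water is the column-integrated vapour mass per unit area: PW = (1/g) Σ q̄ Δp, with q in kg/kg and Δp in Pa (1 kg/m² of water = 1 mm).
Layer 1005–880 hPa: Δp = 125 hPa = 12500 Pa, q̄ = 0.0073 kg/kg → 0.0073 × 12500 / 9.8 = 9.31 mm
Layer 880–540 hPa: Δp = 340 hPa = 34000 Pa, q̄ = 0.00208 kg/kg → 0.00208 × 34000 / 9.8 = 7.22 mm
Layer 540–250 hPa: Δp = 290 hPa = 29000 Pa, q̄ = 0.000707 kg/kg → 0.000707 × 29000 / 9.8 = 2.09 mm
PW = 9.31 + 7.22 + 2.09 = 18.62 ≈ 18.6 mm.

PW ≈ 18.6 mm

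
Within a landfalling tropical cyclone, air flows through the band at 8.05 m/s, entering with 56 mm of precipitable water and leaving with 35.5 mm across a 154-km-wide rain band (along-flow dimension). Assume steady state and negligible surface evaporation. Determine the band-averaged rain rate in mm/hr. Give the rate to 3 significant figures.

R ≈ 3.86 mm/hr

Column moisture flux per unit crosswind length is F = V × PW.
Inflow: F_in = 8.05 × 56 = 450.8 mm·m/s
Outflow: F_out = 8.05 × 35.5 = 285.775 mm·m/s
Steady-state rate R = (F_in − F_out)/L = (450.8 − 285.775) / 154000 m = 1.072e-03 mm/s.
R = 1.072e-03 × 3600 = 3.86 mm/hr.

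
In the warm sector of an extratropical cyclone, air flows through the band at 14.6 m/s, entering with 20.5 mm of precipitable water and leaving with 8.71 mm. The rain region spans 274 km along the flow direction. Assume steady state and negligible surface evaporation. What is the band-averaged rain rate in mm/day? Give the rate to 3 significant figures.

R ≈ 54.3 mm/day

Column moisture flux per unit crosswind length is F = V × PW.
Inflow: F_in = 14.6 × 20.5 = 299.3 mm·m/s
Outflow: F_out = 14.6 × 8.71 = 127.166 mm·m/s
Steady-state rate R = (F_in − F_out)/L = (299.3 − 127.166) / 274000 m = 6.282e-04 mm/s.
R = 6.282e-04 × 3600 × 24 = 54.3 mm/day.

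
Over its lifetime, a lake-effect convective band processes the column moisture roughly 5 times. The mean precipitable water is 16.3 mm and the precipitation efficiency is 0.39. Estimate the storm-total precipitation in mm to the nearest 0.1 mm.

Each cycle deposits ε × PW = 0.39 × 16.3 = 6.357 mm.
Over 5 cycles: 5 × 6.357 = 31.8 mm.

precipitation ≈ 31.8 mm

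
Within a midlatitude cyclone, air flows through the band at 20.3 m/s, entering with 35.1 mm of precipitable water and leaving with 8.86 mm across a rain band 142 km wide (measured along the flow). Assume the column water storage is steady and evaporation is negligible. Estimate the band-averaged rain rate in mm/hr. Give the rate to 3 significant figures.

R ≈ 13.5 mm/hr

Column moisture flux per unit crosswind length is F = V × PW.
Inflow: F_in = 20.3 × 35.1 = 712.53 mm·m/s
Outflow: F_out = 20.3 × 8.86 = 179.858 mm·m/s
Steady-state rate R = (F_in − F_out)/L = (712.53 − 179.858) / 142000 m = 3.751e-03 mm/s.
R = 3.751e-03 × 3600 = 13.5 mm/hr.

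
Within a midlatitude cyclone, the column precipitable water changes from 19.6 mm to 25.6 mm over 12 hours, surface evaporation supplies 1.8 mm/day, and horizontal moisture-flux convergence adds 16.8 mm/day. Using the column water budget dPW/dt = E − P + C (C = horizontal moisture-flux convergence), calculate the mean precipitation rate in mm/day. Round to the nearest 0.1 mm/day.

P ≈ 6.6 mm/day

dPW/dt = (25.6 − 19.6) mm / (12/24 day) = +12.000 mm/day.
P = E + C − dPW/dt = 1.8 + (16.8) − (+12.000) = 6.6 mm/day.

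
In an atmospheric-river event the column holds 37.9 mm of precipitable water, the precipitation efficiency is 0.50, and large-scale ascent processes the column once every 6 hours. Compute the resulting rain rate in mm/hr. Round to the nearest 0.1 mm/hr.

R ≈ 3.2 mm/hr

Each overturning extracts ε × PW = 0.50 × 37.9 = 18.95 mm.
Rate = ε·PW / τ = 18.95 / 6 h = 3.2 mm/hr.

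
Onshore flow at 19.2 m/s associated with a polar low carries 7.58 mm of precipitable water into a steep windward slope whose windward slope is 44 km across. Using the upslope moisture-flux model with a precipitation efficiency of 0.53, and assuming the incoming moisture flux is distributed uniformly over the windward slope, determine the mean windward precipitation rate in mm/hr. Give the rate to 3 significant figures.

R ≈ 6.31 mm/hr

Incoming column moisture flux per unit ridge length: F = V × PW = 19.2 × 7.58 = 145.536 mm·m/s.
Spread over the 44 km slope with efficiency ε = 0.53: R = ε·F/W = 0.53 × 145.536 / 44000 m = 1.753e-03 mm/s.
R = 1.753e-03 × 3600 = 6.31 mm/hr.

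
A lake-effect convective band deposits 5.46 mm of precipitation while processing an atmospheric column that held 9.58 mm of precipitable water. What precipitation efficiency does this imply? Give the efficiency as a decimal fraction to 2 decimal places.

ε = precipitation / PW = 5.46 / 9.58 = 0.57.

ε ≈ 0.57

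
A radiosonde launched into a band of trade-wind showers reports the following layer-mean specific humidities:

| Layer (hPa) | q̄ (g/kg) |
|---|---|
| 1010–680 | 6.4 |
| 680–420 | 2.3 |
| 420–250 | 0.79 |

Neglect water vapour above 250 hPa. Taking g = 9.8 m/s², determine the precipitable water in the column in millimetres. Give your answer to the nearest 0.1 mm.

Precipitable water is the column-integrated vapour mass per unit area: PW = (1/g) Σ q̄ Δp, with q in kg/kg and Δp in Pa (1 kg/m² of water = 1 mm).
Layer 1010–680 hPa: Δp = 330 hPa = 33000 Pa, q̄ = 0.0064 kg/kg → 0.0064 × 33000 / 9.8 = 21.55 mm
Layer 680–420 hPa: Δp = 260 hPa = 26000 Pa, q̄ = 0.0023 kg/kg → 0.0023 × 26000 / 9.8 = 6.10 mm
Layer 420–250 hPa: Δp = 170 hPa = 17000 Pa, q̄ = 0.00079 kg/kg → 0.00079 × 17000 / 9.8 = 1.37 mm
PW = 21.55 + 6.10 + 1.37 = 29.02 ≈ 29.0 mm.

PW ≈ 29.0 mm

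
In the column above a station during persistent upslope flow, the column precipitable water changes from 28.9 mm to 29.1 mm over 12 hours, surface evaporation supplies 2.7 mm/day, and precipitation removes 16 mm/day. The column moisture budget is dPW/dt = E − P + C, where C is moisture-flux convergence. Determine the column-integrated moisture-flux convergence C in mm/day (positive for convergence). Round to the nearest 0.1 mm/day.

C ≈ 13.7 mm/day

dPW/dt = (29.1 − 28.9) mm / (12/24 day) = +0.400 mm/day.
C = dPW/dt − E + P = (+0.400) − 2.7 + 16 = 13.7 mm/day.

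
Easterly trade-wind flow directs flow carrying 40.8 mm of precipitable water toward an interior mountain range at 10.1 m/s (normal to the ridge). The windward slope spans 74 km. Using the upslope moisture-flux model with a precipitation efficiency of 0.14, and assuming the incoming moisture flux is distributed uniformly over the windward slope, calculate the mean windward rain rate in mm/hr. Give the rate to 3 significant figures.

R ≈ 2.81 mm/hr

Incoming column moisture flux per unit ridge length: F = V × PW = 10.1 × 40.8 = 412.08 mm·m/s.
Spread over the 74 km slope with efficiency ε = 0.14: R = ε·F/W = 0.14 × 412.08 / 74000 m = 7.796e-04 mm/s.
R = 7.796e-04 × 3600 = 2.81 mm/hr.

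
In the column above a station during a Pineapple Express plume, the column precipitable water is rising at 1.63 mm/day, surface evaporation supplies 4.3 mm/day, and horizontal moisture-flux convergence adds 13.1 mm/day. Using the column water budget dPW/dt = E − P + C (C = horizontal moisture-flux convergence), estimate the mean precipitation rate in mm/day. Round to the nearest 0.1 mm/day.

P ≈ 15.8 mm/day

dPW/dt = +1.63 mm/day.
P = E + C − dPW/dt = 4.3 + (13.1) − (+1.63) = 15.8 mm/day.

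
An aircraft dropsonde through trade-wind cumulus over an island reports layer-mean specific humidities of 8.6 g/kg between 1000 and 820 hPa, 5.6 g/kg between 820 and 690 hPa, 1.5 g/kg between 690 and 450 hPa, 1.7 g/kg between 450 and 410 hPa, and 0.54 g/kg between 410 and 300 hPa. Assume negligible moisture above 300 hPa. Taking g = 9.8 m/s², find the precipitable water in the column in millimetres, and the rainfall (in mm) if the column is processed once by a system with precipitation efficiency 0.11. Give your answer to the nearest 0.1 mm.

PW ≈ 28.2 mm; rainfall ≈ 3.1 mm

Precipitable water is the column-integrated vapour mass per unit area: PW = (1/g) Σ q̄ Δp, with q in kg/kg and Δp in Pa (1 kg/m² of water = 1 mm).
Layer 1000–820 hPa: Δp = 180 hPa = 18000 Pa, q̄ = 0.0086 kg/kg → 0.0086 × 18000 / 9.8 = 15.80 mm
Layer 820–690 hPa: Δp = 130 hPa = 13000 Pa, q̄ = 0.0056 kg/kg → 0.0056 × 13000 / 9.8 = 7.43 mm
Layer 690–450 hPa: Δp = 240 hPa = 24000 Pa, q̄ = 0.0015 kg/kg → 0.0015 × 24000 / 9.8 = 3.67 mm
Layer 450–410 hPa: Δp = 40 hPa = 4000 Pa, q̄ = 0.0017 kg/kg → 0.0017 × 4000 / 9.8 = 0.69 mm
Layer 410–300 hPa: Δp = 110 hPa = 11000 Pa, q̄ = 0.00054 kg/kg → 0.00054 × 11000 / 9.8 = 0.61 mm
PW = 15.80 + 7.43 + 3.67 + 0.69 + 0.61 = 28.20 ≈ 28.2 mm.
Rainfall = ε × PW = 0.11 × 28.2 = 3.1 mm.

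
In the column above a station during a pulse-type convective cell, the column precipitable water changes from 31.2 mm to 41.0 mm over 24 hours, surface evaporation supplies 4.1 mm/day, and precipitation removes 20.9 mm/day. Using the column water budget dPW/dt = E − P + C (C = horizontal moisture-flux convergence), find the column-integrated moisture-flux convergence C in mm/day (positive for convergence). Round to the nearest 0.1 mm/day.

dPW/dt = (41.0 − 31.2) mm / (24/24 day) = +9.800 mm/day.
C = dPW/dt − E + P = (+9.800) − 4.1 + 20.9 = 26.6 mm/day.

C ≈ 26.6 mm/day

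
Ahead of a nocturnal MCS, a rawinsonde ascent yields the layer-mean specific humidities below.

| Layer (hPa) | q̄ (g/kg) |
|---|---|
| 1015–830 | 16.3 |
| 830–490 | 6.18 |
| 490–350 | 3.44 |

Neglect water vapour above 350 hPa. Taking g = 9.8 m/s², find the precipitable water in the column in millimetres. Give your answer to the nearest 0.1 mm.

Precipitable water is the column-integrated vapour mass per unit area: PW = (1/g) Σ q̄ Δp, with q in kg/kg and Δp in Pa (1 kg/m² of water = 1 mm).
Layer 1015–830 hPa: Δp = 185 hPa = 18500 Pa, q̄ = 0.0163 kg/kg → 0.0163 × 18500 / 9.8 = 30.77 mm
Layer 830–490 hPa: Δp = 340 hPa = 34000 Pa, q̄ = 0.00618 kg/kg → 0.00618 × 34000 / 9.8 = 21.44 mm
Layer 490–350 hPa: Δp = 140 hPa = 14000 Pa, q̄ = 0.00344 kg/kg → 0.00344 × 14000 / 9.8 = 4.91 mm
PW = 30.77 + 21.44 + 4.91 = 57.12 ≈ 57.1 mm.

PW ≈ 57.1 mm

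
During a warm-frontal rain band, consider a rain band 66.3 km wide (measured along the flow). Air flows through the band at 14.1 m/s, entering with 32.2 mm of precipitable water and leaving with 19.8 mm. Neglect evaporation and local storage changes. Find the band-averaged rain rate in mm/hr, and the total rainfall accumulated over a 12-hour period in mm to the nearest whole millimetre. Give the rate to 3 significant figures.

R ≈ 9.49 mm/hr; total ≈ 114 mm

Column moisture flux per unit crosswind length is F = V × PW.
Inflow: F_in = 14.1 × 32.2 = 454.02 mm·m/s
Outflow: F_out = 14.1 × 19.8 = 279.18 mm·m/s
Steady-state rate R = (F_in − F_out)/L = (454.02 − 279.18) / 66300 m = 2.637e-03 mm/s.
R = 2.637e-03 × 3600 = 9.49 mm/hr.
Over 12 h: total = 9.49 × 12 = 113.88 ≈ 114 mm.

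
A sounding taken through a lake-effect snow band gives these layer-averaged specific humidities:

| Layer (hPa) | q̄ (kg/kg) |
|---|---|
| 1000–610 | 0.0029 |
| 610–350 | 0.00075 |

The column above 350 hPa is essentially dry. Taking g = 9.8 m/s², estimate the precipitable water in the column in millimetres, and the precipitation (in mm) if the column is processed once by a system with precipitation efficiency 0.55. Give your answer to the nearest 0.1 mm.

Precipitable water is the column-integrated vapour mass per unit area: PW = (1/g) Σ q̄ Δp, with q in kg/kg and Δp in Pa (1 kg/m² of water = 1 mm).
Layer 1000–610 hPa: Δp = 390 hPa = 39000 Pa, q̄ = 0.0029 kg/kg → 0.0029 × 39000 / 9.8 = 11.54 mm
Layer 610–350 hPa: Δp = 260 hPa = 26000 Pa, q̄ = 0.00075 kg/kg → 0.00075 × 26000 / 9.8 = 1.99 mm
PW = 11.54 + 1.99 = 13.53 ≈ 13.5 mm.
Precipitation = ε × PW = 0.55 × 13.5 = 7.4 mm.

PW ≈ 13.5 mm; precipitation ≈ 7.4 mm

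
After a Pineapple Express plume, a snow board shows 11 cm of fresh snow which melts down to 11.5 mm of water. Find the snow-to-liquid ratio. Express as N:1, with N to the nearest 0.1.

ratio ≈ 9.6

Ratio = snow depth / SWE = 110 mm / 11.5 mm = 9.6, i.e. 9.6:1.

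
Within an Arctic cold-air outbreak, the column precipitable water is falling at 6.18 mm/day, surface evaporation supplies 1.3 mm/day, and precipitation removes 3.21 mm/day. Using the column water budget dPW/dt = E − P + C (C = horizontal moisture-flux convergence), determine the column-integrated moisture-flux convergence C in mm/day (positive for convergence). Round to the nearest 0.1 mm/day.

C ≈ -4.3 mm/day

dPW/dt = -6.18 mm/day.
C = dPW/dt − E + P = (-6.18) − 1.3 + 3.21 = -4.3 mm/day.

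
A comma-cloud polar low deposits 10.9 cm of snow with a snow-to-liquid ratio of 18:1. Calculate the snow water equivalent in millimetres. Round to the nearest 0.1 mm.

SWE = snow depth / ratio = 10.9 cm / 18 = 0.606 cm = 6.1 mm.

SWE ≈ 6.1 mm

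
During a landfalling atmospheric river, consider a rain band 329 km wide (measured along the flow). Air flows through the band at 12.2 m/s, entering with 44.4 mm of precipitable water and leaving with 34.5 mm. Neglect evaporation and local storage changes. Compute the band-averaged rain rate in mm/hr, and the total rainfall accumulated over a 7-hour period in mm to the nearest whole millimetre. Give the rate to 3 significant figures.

Column moisture flux per unit crosswind length is F = V × PW.
Inflow: F_in = 12.2 × 44.4 = 541.68 mm·m/s
Outflow: F_out = 12.2 × 34.5 = 420.9 mm·m/s
Steady-state rate R = (F_in − F_out)/L = (541.68 − 420.9) / 329000 m = 3.671e-04 mm/s.
R = 3.671e-04 × 3600 = 1.32 mm/hr.
Over 7 h: total = 1.32 × 7 = 9.24 ≈ 9 mm.

R ≈ 1.32 mm/hr; total ≈ 9 mm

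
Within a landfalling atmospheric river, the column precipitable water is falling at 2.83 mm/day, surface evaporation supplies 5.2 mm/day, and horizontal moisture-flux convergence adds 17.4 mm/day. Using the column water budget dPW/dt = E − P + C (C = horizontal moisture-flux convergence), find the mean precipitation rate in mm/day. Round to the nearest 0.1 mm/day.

P ≈ 25.4 mm/day

dPW/dt = -2.83 mm/day.
P = E + C − dPW/dt = 5.2 + (17.4) − (-2.83) = 25.4 mm/day.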